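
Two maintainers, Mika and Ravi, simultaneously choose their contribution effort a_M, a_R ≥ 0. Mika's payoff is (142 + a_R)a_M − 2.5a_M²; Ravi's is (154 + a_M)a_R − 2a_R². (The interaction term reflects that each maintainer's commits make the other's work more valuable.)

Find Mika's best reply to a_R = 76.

Expanding Mika's payoff: 142a_M + a_Ra_M − 2.5a_M².
∂π/∂a_M = 142 + a_R − 5a_M = 0, so a_M = 28.4 + 0.2a_R.
At a_R = 76: a_M = 28.4 + 0.2·76 = 43.6.

43.6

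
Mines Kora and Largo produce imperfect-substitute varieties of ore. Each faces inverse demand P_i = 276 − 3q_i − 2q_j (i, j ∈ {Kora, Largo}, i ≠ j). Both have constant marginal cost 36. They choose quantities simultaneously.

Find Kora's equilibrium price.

126

Mine Kora's profit: π = q_{Kora}(276 − 3q_{Kora} − 2q_{Largo}) − 36q_{Kora}.
∂π/∂q_{Kora} = 240 − 6q_{Kora} − 2q_{Largo} = 0 ⇒ q_{Kora} = 40 − (1/3)q_{Largo}.
The game is symmetric, so in equilibrium q_{Largo} = q_{Kora}: the reaction function gives (4/3)q_{Kora} = 40, hence q_{Kora} = 30.
P_{Kora} = 276 − 3·30 − 2·30 = 126.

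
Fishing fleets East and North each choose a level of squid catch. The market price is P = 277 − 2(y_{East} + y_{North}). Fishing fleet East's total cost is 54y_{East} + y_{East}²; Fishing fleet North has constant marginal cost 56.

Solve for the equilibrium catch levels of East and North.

Fishing fleet East's profit: π = y_{East}(277 − 2(y_{East} + y_{North})) − 54y_{East} − y_{East}².
∂π/∂y_{East} = 223 − 6y_{East} − 2y_{North} = 0, so y_{East} = 223/6 − (1/3)y_{North}.
For North: ∂π/∂y_{North} = 221 − 4y_{North} − 2y_{East} = 0 ⇒ y_{North} = 55.25 − 0.5y_{East}.
Substituting the second reaction function into the first: y_{East} = 223/6 − (1/3)(55.25 − 0.5y_{East}), which gives (5/6)y_{East} = 18.75 ⇒ y_{East} = 22.5.
Then y_{North} = 55.25 − 0.5·22.5 = 44.

22.5, 44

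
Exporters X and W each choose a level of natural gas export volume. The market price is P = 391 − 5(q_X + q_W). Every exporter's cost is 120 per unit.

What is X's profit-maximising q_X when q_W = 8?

23.1

Exporter X's profit: π = q_X(391 − 5(q_X + q_W)) − 120q_X.
∂π/∂q_X = 271 − 10q_X − 5q_W = 0, so q_X = 27.1 − 0.5q_W.
At q_W = 8: q_X = 27.1 − 0.5·8 = 23.1.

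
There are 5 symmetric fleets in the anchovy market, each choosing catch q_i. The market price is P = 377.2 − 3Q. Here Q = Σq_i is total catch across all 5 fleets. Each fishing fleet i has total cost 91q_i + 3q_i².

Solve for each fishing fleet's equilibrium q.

11.925

A representative fishing fleet's profit is π_i = q_i(377.2 − 3Q) − 91q_i − 3q_i², with Q = q_i + Σ_{j≠i} q_j.
First-order condition: 286.2 − 12q_i − 3Σ_{j≠i} q_j = 0.
In a symmetric equilibrium every fishing fleet chooses the same q, so Σ_{j≠i} q_j = 4q. The condition becomes 286.2 − 24q = 0, giving q = 286.2/24 = 11.925.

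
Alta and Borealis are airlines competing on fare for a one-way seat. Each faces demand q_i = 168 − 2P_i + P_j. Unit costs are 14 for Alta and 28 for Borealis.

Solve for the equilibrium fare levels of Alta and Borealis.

Alta's profit: π = (P_{Alta} − 14)(168 − 2P_{Alta} + P_{Borealis}).
∂π/∂P_{Alta} = 196 − 4P_{Alta} + P_{Borealis} = 0 ⇒ P_{Alta} = 49 + 0.25P_{Borealis}.
Similarly P_{Borealis} = 56 + 0.25P_{Alta}.
Solving the two reaction functions simultaneously: (1 − (0.25)(0.25))P_{Alta} = 49 + 0.25·56, so 0.9375P_{Alta} = 63 and P_{Alta} = 67.2.
Then P_{Borealis} = 56 + 0.25·67.2 = 72.8.

67.2, 72.8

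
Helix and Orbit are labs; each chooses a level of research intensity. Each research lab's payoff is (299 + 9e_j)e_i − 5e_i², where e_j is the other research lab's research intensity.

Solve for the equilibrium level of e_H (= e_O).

Helix's payoff is (299 + 9e_O)e_H − 5e_H².
∂π/∂e_H = 299 + 9e_O − 10e_H = 0, so e_H = 29.9 + 0.9e_O.
The game is symmetric, so in equilibrium e_O = e_H: the reaction function gives 0.1e_H = 29.9, hence e_H = 299.

299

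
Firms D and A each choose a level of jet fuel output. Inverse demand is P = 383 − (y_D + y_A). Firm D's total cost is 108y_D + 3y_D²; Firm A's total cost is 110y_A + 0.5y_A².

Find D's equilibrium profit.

2304

Firm D's profit: π = y_D(383 − (y_D + y_A)) − 108y_D − 3y_D².
∂π/∂y_D = 275 − 8y_D − y_A = 0, so y_D = 34.375 − 0.125y_A.
For A: ∂π/∂y_A = 273 − 3y_A − y_D = 0 ⇒ y_A = 91 − (1/3)y_D.
Substituting the second reaction function into the first: y_D = 34.375 − 0.125(91 − (1/3)y_D), which gives (23/24)y_D = 23 ⇒ y_D = 24.
Then y_A = 91 − (1/3)·24 = 83.
Price P = 383 − 107 = 276.
D's profit: (276 − 108)·24 − 3(24)² = 2304.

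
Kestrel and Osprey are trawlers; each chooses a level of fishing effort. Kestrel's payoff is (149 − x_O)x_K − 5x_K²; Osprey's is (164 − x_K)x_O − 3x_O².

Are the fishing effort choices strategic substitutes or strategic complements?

Expanding Kestrel's payoff: 149x_K − x_Ox_K − 5x_K².
∂π/∂x_K = 149 − x_O − 10x_K = 0, so x_K = 14.9 − 0.1x_O.
The best-response slope dx_K/dx_O = −0.1 < 0: the reaction function is downward-sloping, so the choices are strategic substitutes.

strategic substitutes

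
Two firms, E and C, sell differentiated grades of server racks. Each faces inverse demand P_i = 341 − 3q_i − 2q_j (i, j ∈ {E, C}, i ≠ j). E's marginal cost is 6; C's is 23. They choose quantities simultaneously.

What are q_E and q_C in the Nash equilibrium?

42.9375, 38.6875

Firm E's profit: π = q_E(341 − 3q_E − 2q_C) − 6q_E.
∂π/∂q_E = 335 − 6q_E − 2q_C = 0 ⇒ q_E = 335/6 − (1/3)q_C.
Similarly q_C = 53 − (1/3)q_E.
Substituting the second reaction function into the first: q_E = 335/6 − (1/3)(53 − (1/3)q_E), which gives (8/9)q_E = 229/6 ⇒ q_E = 42.9375.
Then q_C = 53 − (1/3)·42.9375 = 38.6875.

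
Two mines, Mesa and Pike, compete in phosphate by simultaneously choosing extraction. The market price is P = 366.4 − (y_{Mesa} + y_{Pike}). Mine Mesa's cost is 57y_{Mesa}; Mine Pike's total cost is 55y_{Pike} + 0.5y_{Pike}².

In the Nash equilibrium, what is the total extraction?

186.04

Mine Mesa's profit: π = y_{Mesa}(366.4 − (y_{Mesa} + y_{Pike})) − 57y_{Mesa}.
∂π/∂y_{Mesa} = 309.4 − 2y_{Mesa} − y_{Pike} = 0, so y_{Mesa} = 154.7 − 0.5y_{Pike}.
For Pike: ∂π/∂y_{Pike} = 311.4 − 3y_{Pike} − y_{Mesa} = 0 ⇒ y_{Pike} = 103.8 − (1/3)y_{Mesa}.
Substituting the second reaction function into the first: y_{Mesa} = 154.7 − 0.5(103.8 − (1/3)y_{Mesa}), which gives (5/6)y_{Mesa} = 102.8 ⇒ y_{Mesa} = 123.36.
Then y_{Pike} = 103.8 − (1/3)·123.36 = 62.68.
Total extraction: 123.36 + 62.68 = 186.04.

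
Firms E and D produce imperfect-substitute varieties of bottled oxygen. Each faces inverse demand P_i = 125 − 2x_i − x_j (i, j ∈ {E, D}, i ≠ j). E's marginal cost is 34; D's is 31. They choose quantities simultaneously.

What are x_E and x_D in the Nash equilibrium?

18, 19

Firm E's profit: π = x_E(125 − 2x_E − x_D) − 34x_E.
∂π/∂x_E = 91 − 4x_E − x_D = 0 ⇒ x_E = 22.75 − 0.25x_D.
Similarly x_D = 23.5 − 0.25x_E.
Solving the two reaction functions simultaneously: (1 − (−0.25)(−0.25))x_E = 22.75 − 0.25·23.5, so 0.9375x_E = 16.875 and x_E = 18.
Then x_D = 23.5 − 0.25·18 = 19.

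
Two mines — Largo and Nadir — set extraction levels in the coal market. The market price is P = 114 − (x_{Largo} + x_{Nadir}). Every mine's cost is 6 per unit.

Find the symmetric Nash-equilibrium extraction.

Mine Largo's profit: π = x_{Largo}(114 − (x_{Largo} + x_{Nadir})) − 6x_{Largo}.
∂π/∂x_{Largo} = 108 − 2x_{Largo} − x_{Nadir} = 0, so x_{Largo} = 54 − 0.5x_{Nadir}.
The game is symmetric, so in equilibrium x_{Nadir} = x_{Largo}: the reaction function gives 1.5x_{Largo} = 54, hence x_{Largo} = 36.

36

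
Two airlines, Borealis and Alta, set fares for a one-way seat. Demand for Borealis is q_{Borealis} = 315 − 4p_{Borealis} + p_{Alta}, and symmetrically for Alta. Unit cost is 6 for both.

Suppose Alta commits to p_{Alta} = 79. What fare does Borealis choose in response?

52.25

Borealis's profit: π = (p_{Borealis} − 6)(315 − 4p_{Borealis} + p_{Alta}).
∂π/∂p_{Borealis} = 339 − 8p_{Borealis} + p_{Alta} = 0 ⇒ p_{Borealis} = 42.375 + 0.125p_{Alta}.
At p_{Alta} = 79: p_{Borealis} = 42.375 + 0.125·79 = 52.25.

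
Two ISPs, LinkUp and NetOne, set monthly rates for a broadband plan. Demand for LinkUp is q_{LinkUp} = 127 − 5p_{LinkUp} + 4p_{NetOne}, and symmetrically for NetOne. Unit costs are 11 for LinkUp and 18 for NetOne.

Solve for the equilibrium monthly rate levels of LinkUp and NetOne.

LinkUp's profit: π = (p_{LinkUp} − 11)(127 − 5p_{LinkUp} + 4p_{NetOne}).
∂π/∂p_{LinkUp} = 182 − 10p_{LinkUp} + 4p_{NetOne} = 0 ⇒ p_{LinkUp} = 18.2 + 0.4p_{NetOne}.
Similarly p_{NetOne} = 21.7 + 0.4p_{LinkUp}.
Plugging p_{NetOne} into LinkUp's best response: p_{LinkUp} = 18.2 + 0.4(21.7 + 0.4p_{LinkUp}) ⇒ 0.84p_{LinkUp} = 26.88, so p_{LinkUp} = 32.
Then p_{NetOne} = 21.7 + 0.4·32 = 34.5.

32, 34.5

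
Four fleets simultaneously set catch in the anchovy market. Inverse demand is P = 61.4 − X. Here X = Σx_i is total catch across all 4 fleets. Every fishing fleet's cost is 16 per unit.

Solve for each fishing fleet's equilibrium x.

A representative fishing fleet's profit is π_i = x_i(61.4 − X) − 16x_i, with X = x_i + Σ_{j≠i} x_j.
First-order condition: 45.4 − 2x_i − Σ_{j≠i} x_j = 0.
In a symmetric equilibrium every fishing fleet chooses the same x, so Σ_{j≠i} x_j = 3x. The condition becomes 45.4 − 5x = 0, giving x = 45.4/5 = 9.08.

9.08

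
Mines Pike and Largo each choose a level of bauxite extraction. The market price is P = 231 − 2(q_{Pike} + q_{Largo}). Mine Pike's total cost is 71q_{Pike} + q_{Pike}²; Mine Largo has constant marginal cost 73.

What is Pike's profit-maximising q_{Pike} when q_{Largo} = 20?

Mine Pike's profit: π = q_{Pike}(231 − 2(q_{Pike} + q_{Largo})) − 71q_{Pike} − q_{Pike}².
∂π/∂q_{Pike} = 160 − 6q_{Pike} − 2q_{Largo} = 0, so q_{Pike} = 80/3 − (1/3)q_{Largo}.
At q_{Largo} = 20: q_{Pike} = 80/3 − (1/3)·20 = 20.

20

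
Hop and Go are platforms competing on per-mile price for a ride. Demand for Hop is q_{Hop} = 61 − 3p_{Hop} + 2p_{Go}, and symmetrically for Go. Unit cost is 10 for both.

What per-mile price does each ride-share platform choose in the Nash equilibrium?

Hop's profit: π = (p_{Hop} − 10)(61 − 3p_{Hop} + 2p_{Go}).
∂π/∂p_{Hop} = 91 − 6p_{Hop} + 2p_{Go} = 0 ⇒ p_{Hop} = 91/6 + (1/3)p_{Go}.
Setting p_{Hop} = p_{Go} in the reaction function: p_{Hop} = 91/6 + (1/3)p_{Hop}, so p_{Hop} = (91/6) / (2/3) = 22.75.

22.75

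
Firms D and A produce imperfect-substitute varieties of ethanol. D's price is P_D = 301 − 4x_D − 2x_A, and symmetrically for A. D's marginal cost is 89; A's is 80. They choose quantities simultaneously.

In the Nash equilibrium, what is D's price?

Firm D's profit: π = x_D(301 − 4x_D − 2x_A) − 89x_D.
∂π/∂x_D = 212 − 8x_D − 2x_A = 0 ⇒ x_D = 26.5 − 0.25x_A.
Similarly x_A = 27.625 − 0.25x_D.
Plugging x_A into D's best response: x_D = 26.5 − 0.25(27.625 − 0.25x_D) ⇒ 0.9375x_D = 627/32, so x_D = 20.9.
Then x_A = 27.625 − 0.25·20.9 = 22.4.
P_D = 301 − 4·20.9 − 2·22.4 = 172.6.

172.6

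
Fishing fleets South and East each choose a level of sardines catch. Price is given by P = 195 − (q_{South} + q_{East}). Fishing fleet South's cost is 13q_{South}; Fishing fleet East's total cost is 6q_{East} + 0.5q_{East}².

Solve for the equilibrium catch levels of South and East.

Fishing fleet South's profit: π = q_{South}(195 − (q_{South} + q_{East})) − 13q_{South}.
∂π/∂q_{South} = 182 − 2q_{South} − q_{East} = 0, so q_{South} = 91 − 0.5q_{East}.
For East: ∂π/∂q_{East} = 189 − 3q_{East} − q_{South} = 0 ⇒ q_{East} = 63 − (1/3)q_{South}.
Plugging q_{East} into South's best response: q_{South} = 91 − 0.5(63 − (1/3)q_{South}) ⇒ (5/6)q_{South} = 59.5, so q_{South} = 71.4.
Then q_{East} = 63 − (1/3)·71.4 = 39.2.

71.4, 39.2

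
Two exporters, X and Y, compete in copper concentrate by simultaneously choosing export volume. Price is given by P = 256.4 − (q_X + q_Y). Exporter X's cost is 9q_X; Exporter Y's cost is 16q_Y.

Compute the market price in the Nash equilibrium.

93.8

Exporter X's profit: π = q_X(256.4 − (q_X + q_Y)) − 9q_X.
∂π/∂q_X = 247.4 − 2q_X − q_Y = 0, so q_X = 123.7 − 0.5q_Y.
By the same steps for Y: q_Y = 120.2 − 0.5q_X.
Solving the two reaction functions simultaneously: (1 − (−0.5)(−0.5))q_X = 123.7 − 0.5·120.2, so 0.75q_X = 63.6 and q_X = 84.8.
Then q_Y = 120.2 − 0.5·84.8 = 77.8.
Equilibrium price: P = 256.4 − 162.6 = 93.8.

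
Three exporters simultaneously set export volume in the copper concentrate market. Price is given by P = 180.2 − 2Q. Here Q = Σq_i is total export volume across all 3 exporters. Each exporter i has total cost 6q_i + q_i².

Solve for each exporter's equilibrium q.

17.42

A representative exporter's profit is π_i = q_i(180.2 − 2Q) − 6q_i − q_i², with Q = q_i + Σ_{j≠i} q_j.
First-order condition: 174.2 − 6q_i − 2Σ_{j≠i} q_j = 0.
With identical exporters, set every q_j = q: then 174.2 − 6q − 4q = 0, i.e. q = 174.2/10 = 17.42.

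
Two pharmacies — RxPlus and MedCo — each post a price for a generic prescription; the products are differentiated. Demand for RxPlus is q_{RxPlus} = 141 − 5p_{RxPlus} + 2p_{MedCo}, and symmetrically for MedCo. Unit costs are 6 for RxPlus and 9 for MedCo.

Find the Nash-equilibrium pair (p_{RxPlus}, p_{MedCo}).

RxPlus's profit: π = (p_{RxPlus} − 6)(141 − 5p_{RxPlus} + 2p_{MedCo}).
∂π/∂p_{RxPlus} = 171 − 10p_{RxPlus} + 2p_{MedCo} = 0 ⇒ p_{RxPlus} = 17.1 + 0.2p_{MedCo}.
Similarly p_{MedCo} = 18.6 + 0.2p_{RxPlus}.
Plugging p_{MedCo} into RxPlus's best response: p_{RxPlus} = 17.1 + 0.2(18.6 + 0.2p_{RxPlus}) ⇒ 0.96p_{RxPlus} = 20.82, so p_{RxPlus} = 21.6875.
Then p_{MedCo} = 18.6 + 0.2·21.6875 = 22.9375.

21.6875, 22.9375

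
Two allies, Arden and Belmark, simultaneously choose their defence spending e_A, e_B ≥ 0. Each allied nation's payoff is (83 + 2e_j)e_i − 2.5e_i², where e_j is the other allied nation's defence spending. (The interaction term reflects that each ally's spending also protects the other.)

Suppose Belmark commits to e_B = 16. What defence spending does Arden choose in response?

Arden's payoff is (83 + 2e_B)e_A − 2.5e_A².
∂π/∂e_A = 83 + 2e_B − 5e_A = 0, so e_A = 16.6 + 0.4e_B.
At e_B = 16: e_A = 16.6 + 0.4·16 = 23.

23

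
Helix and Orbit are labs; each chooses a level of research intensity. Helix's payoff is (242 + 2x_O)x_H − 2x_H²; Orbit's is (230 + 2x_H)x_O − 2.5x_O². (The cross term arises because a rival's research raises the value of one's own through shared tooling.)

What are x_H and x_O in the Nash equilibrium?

104.375, 87.75

Expanding Helix's payoff: 242x_H + 2x_Ox_H − 2x_H².
∂π/∂x_H = 242 + 2x_O − 4x_H = 0, so x_H = 60.5 + 0.5x_O.
Likewise for Orbit: x_O = 46 + 0.4x_H.
Substituting the second reaction function into the first: x_H = 60.5 + 0.5(46 + 0.4x_H), which gives 0.8x_H = 83.5 ⇒ x_H = 104.375.
Then x_O = 46 + 0.4·104.375 = 87.75.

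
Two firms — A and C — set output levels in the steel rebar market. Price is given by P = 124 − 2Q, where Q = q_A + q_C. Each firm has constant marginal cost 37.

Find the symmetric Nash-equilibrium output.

14.5

Firm A's profit: π = q_A(124 − 2(q_A + q_C)) − 37q_A.
∂π/∂q_A = 87 − 4q_A − 2q_C = 0, so q_A = 21.75 − 0.5q_C.
By symmetry q_C = q_A; substituting into the reaction function, 1.5q_A = 21.75 and q_A = 14.5.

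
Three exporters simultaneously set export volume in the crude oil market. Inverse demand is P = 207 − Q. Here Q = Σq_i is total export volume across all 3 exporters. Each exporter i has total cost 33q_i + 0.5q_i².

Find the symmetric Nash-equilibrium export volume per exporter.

A representative exporter's profit is π_i = q_i(207 − Q) − 33q_i − 0.5q_i², with Q = q_i + Σ_{j≠i} q_j.
First-order condition: 174 − 3q_i − Σ_{j≠i} q_j = 0.
Imposing symmetry (q_j = q for all j) turns Σ_{j≠i} q_j into 2q, so 174 = 5q and q = 34.8.

34.8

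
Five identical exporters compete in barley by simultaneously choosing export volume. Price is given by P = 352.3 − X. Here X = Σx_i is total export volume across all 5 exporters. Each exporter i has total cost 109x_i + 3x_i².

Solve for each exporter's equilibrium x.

20.275

A representative exporter's profit is π_i = x_i(352.3 − X) − 109x_i − 3x_i², with X = x_i + Σ_{j≠i} x_j.
First-order condition: 243.3 − 8x_i − Σ_{j≠i} x_j = 0.
In a symmetric equilibrium every exporter chooses the same x, so Σ_{j≠i} x_j = 4x. The condition becomes 243.3 − 12x = 0, giving x = 243.3/12 = 20.275.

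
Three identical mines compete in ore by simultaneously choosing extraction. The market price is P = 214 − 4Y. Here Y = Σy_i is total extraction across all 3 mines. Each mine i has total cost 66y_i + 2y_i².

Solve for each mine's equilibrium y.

A representative mine's profit is π_i = y_i(214 − 4Y) − 66y_i − 2y_i², with Y = y_i + Σ_{j≠i} y_j.
First-order condition: 148 − 12y_i − 4Σ_{j≠i} y_j = 0.
In a symmetric equilibrium every mine chooses the same y, so Σ_{j≠i} y_j = 2y. The condition becomes 148 − 20y = 0, giving y = 148/20 = 7.4.

7.4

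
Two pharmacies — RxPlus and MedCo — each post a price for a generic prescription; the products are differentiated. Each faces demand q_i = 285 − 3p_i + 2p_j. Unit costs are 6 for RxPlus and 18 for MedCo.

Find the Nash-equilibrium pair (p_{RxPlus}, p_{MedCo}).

78, 82.5

RxPlus's profit: π = (p_{RxPlus} − 6)(285 − 3p_{RxPlus} + 2p_{MedCo}).
∂π/∂p_{RxPlus} = 303 − 6p_{RxPlus} + 2p_{MedCo} = 0 ⇒ p_{RxPlus} = 50.5 + (1/3)p_{MedCo}.
Similarly p_{MedCo} = 56.5 + (1/3)p_{RxPlus}.
Solving the two reaction functions simultaneously: (1 − (1/3)(1/3))p_{RxPlus} = 50.5 + (1/3)·56.5, so (8/9)p_{RxPlus} = 208/3 and p_{RxPlus} = 78.
Then p_{MedCo} = 56.5 + (1/3)·78 = 82.5.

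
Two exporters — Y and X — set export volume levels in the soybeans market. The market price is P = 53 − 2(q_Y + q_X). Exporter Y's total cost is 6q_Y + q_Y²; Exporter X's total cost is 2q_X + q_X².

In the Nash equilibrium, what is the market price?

Exporter Y's profit: π = q_Y(53 − 2(q_Y + q_X)) − 6q_Y − q_Y².
∂π/∂q_Y = 47 − 6q_Y − 2q_X = 0, so q_Y = 47/6 − (1/3)q_X.
By the same steps for X: q_X = 8.5 − (1/3)q_Y.
Plugging q_X into Y's best response: q_Y = 47/6 − (1/3)(8.5 − (1/3)q_Y) ⇒ (8/9)q_Y = 5, so q_Y = 5.625.
Then q_X = 8.5 − (1/3)·5.625 = 6.625.
Equilibrium price: P = 53 − 2·12.25 = 28.5.

28.5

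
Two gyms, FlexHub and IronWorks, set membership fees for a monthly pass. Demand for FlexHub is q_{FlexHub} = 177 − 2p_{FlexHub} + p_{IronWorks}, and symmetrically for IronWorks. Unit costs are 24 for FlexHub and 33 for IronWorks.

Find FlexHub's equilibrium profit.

FlexHub's profit: π = (p_{FlexHub} − 24)(177 − 2p_{FlexHub} + p_{IronWorks}).
∂π/∂p_{FlexHub} = 225 − 4p_{FlexHub} + p_{IronWorks} = 0 ⇒ p_{FlexHub} = 56.25 + 0.25p_{IronWorks}.
Similarly p_{IronWorks} = 60.75 + 0.25p_{FlexHub}.
Substituting the second reaction function into the first: p_{FlexHub} = 56.25 + 0.25(60.75 + 0.25p_{FlexHub}), which gives 0.9375p_{FlexHub} = 71.4375 ⇒ p_{FlexHub} = 76.2.
Then p_{IronWorks} = 60.75 + 0.25·76.2 = 79.8.
q_{FlexHub} = 177 − 2·76.2 + 79.8 = 104.4.
Profit = (76.2 − 24)·104.4 = 5449.68.

5449.68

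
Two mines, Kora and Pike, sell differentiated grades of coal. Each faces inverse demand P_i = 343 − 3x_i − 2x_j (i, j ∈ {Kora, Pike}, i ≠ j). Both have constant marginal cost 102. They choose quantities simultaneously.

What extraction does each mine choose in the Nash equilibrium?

30.125

Mine Kora's profit: π = x_{Kora}(343 − 3x_{Kora} − 2x_{Pike}) − 102x_{Kora}.
∂π/∂x_{Kora} = 241 − 6x_{Kora} − 2x_{Pike} = 0 ⇒ x_{Kora} = 241/6 − (1/3)x_{Pike}.
The game is symmetric, so in equilibrium x_{Pike} = x_{Kora}: the reaction function gives (4/3)x_{Kora} = 241/6, hence x_{Kora} = 30.125.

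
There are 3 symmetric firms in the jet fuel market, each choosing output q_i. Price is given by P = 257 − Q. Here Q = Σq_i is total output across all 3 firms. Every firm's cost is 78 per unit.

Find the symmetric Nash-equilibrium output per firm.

44.75

A representative firm's profit is π_i = q_i(257 − Q) − 78q_i, with Q = q_i + Σ_{j≠i} q_j.
First-order condition: 179 − 2q_i − Σ_{j≠i} q_j = 0.
With identical firms, set every q_j = q: then 179 − 2q − 2q = 0, i.e. q = 179/4 = 44.75.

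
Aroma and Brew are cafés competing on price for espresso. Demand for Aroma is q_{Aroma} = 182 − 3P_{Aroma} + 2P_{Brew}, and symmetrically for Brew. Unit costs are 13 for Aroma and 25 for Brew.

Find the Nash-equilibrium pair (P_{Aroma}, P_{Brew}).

57.5, 62

Aroma's profit: π = (P_{Aroma} − 13)(182 − 3P_{Aroma} + 2P_{Brew}).
∂π/∂P_{Aroma} = 221 − 6P_{Aroma} + 2P_{Brew} = 0 ⇒ P_{Aroma} = 221/6 + (1/3)P_{Brew}.
Similarly P_{Brew} = 257/6 + (1/3)P_{Aroma}.
Solving the two reaction functions simultaneously: (1 − (1/3)(1/3))P_{Aroma} = 221/6 + (1/3)·(257/6), so (8/9)P_{Aroma} = 460/9 and P_{Aroma} = 57.5.
Then P_{Brew} = 257/6 + (1/3)·57.5 = 62.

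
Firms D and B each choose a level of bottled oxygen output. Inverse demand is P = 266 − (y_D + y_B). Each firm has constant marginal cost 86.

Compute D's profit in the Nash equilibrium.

Firm D's profit: π = y_D(266 − (y_D + y_B)) − 86y_D.
∂π/∂y_D = 180 − 2y_D − y_B = 0, so y_D = 90 − 0.5y_B.
The game is symmetric, so in equilibrium y_B = y_D: the reaction function gives 1.5y_D = 90, hence y_D = 60.
Price P = 266 − 120 = 146.
D's profit: (146 − 86)·60 = 3600.

3600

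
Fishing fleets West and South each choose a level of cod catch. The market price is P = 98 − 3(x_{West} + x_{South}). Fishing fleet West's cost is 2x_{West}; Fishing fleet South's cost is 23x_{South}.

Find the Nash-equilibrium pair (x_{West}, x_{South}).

13, 6

Fishing fleet West's profit: π = x_{West}(98 − 3(x_{West} + x_{South})) − 2x_{West}.
∂π/∂x_{West} = 96 − 6x_{West} − 3x_{South} = 0, so x_{West} = 16 − 0.5x_{South}.
By the same steps for South: x_{South} = 12.5 − 0.5x_{West}.
Plugging x_{South} into West's best response: x_{West} = 16 − 0.5(12.5 − 0.5x_{West}) ⇒ 0.75x_{West} = 9.75, so x_{West} = 13.
Then x_{South} = 12.5 − 0.5·13 = 6.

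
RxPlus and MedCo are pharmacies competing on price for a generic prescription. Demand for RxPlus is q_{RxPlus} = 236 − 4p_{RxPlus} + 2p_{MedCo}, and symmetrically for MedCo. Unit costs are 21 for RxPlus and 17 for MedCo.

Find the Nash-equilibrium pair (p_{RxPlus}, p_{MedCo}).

RxPlus's profit: π = (p_{RxPlus} − 21)(236 − 4p_{RxPlus} + 2p_{MedCo}).
∂π/∂p_{RxPlus} = 320 − 8p_{RxPlus} + 2p_{MedCo} = 0 ⇒ p_{RxPlus} = 40 + 0.25p_{MedCo}.
Similarly p_{MedCo} = 38 + 0.25p_{RxPlus}.
Substituting the second reaction function into the first: p_{RxPlus} = 40 + 0.25(38 + 0.25p_{RxPlus}), which gives 0.9375p_{RxPlus} = 49.5 ⇒ p_{RxPlus} = 52.8.
Then p_{MedCo} = 38 + 0.25·52.8 = 51.2.

52.8, 51.2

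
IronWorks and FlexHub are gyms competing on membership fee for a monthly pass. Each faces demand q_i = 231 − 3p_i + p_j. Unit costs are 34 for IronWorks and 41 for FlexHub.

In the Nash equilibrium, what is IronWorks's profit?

3306.72

IronWorks's profit: π = (p_{IronWorks} − 34)(231 − 3p_{IronWorks} + p_{FlexHub}).
∂π/∂p_{IronWorks} = 333 − 6p_{IronWorks} + p_{FlexHub} = 0 ⇒ p_{IronWorks} = 55.5 + (1/6)p_{FlexHub}.
Similarly p_{FlexHub} = 59 + (1/6)p_{IronWorks}.
Solving the two reaction functions simultaneously: (1 − (1/6)(1/6))p_{IronWorks} = 55.5 + (1/6)·59, so (35/36)p_{IronWorks} = 196/3 and p_{IronWorks} = 67.2.
Then p_{FlexHub} = 59 + (1/6)·67.2 = 70.2.
q_{IronWorks} = 231 − 3·67.2 + 70.2 = 99.6.
Profit = (67.2 − 34)·99.6 = 3306.72.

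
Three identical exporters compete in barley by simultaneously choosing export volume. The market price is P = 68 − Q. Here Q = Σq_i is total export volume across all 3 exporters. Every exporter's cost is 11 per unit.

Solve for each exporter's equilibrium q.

14.25

A representative exporter's profit is π_i = q_i(68 − Q) − 11q_i, with Q = q_i + Σ_{j≠i} q_j.
First-order condition: 57 − 2q_i − Σ_{j≠i} q_j = 0.
In a symmetric equilibrium every exporter chooses the same q, so Σ_{j≠i} q_j = 2q. The condition becomes 57 − 4q = 0, giving q = 57/4 = 14.25.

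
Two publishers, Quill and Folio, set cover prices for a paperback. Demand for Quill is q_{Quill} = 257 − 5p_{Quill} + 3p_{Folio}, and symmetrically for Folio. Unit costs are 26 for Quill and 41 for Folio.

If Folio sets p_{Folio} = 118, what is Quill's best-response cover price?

74.1

Quill's profit: π = (p_{Quill} − 26)(257 − 5p_{Quill} + 3p_{Folio}).
∂π/∂p_{Quill} = 387 − 10p_{Quill} + 3p_{Folio} = 0 ⇒ p_{Quill} = 38.7 + 0.3p_{Folio}.
At p_{Folio} = 118: p_{Quill} = 38.7 + 0.3·118 = 74.1.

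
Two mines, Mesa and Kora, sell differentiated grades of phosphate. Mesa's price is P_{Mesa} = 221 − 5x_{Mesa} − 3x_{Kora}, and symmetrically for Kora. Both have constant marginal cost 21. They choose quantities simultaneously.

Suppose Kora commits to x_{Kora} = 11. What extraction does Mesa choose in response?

16.7

Mine Mesa's profit: π = x_{Mesa}(221 − 5x_{Mesa} − 3x_{Kora}) − 21x_{Mesa}.
∂π/∂x_{Mesa} = 200 − 10x_{Mesa} − 3x_{Kora} = 0 ⇒ x_{Mesa} = 20 − 0.3x_{Kora}.
At x_{Kora} = 11: x_{Mesa} = 20 − 0.3·11 = 16.7.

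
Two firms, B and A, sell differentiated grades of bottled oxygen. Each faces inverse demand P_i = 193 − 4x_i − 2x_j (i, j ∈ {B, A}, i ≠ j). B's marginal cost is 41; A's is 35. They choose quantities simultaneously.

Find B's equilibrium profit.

900

Firm B's profit: π = x_B(193 − 4x_B − 2x_A) − 41x_B.
∂π/∂x_B = 152 − 8x_B − 2x_A = 0 ⇒ x_B = 19 − 0.25x_A.
Similarly x_A = 19.75 − 0.25x_B.
Plugging x_A into B's best response: x_B = 19 − 0.25(19.75 − 0.25x_B) ⇒ 0.9375x_B = 14.0625, so x_B = 15.
Then x_A = 19.75 − 0.25·15 = 16.
P_B = 193 − 4·15 − 2·16 = 101.
Profit = (101 − 41)·15 = 900.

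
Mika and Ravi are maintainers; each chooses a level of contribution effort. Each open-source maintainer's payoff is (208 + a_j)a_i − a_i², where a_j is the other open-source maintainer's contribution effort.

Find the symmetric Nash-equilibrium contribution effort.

208

Mika's payoff is (208 + a_R)a_M − a_M².
∂π/∂a_M = 208 + a_R − 2a_M = 0, so a_M = 104 + 0.5a_R.
The game is symmetric, so in equilibrium a_R = a_M: the reaction function gives 0.5a_M = 104, hence a_M = 208.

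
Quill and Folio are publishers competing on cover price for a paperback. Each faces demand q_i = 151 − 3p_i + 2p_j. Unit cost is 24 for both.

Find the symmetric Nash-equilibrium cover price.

55.75

Quill's profit: π = (p_{Quill} − 24)(151 − 3p_{Quill} + 2p_{Folio}).
∂π/∂p_{Quill} = 223 − 6p_{Quill} + 2p_{Folio} = 0 ⇒ p_{Quill} = 223/6 + (1/3)p_{Folio}.
Setting p_{Quill} = p_{Folio} in the reaction function: p_{Quill} = 223/6 + (1/3)p_{Quill}, so p_{Quill} = (223/6) / (2/3) = 55.75.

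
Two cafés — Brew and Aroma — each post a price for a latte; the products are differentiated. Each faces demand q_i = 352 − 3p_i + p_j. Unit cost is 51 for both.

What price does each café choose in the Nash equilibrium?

Brew's profit: π = (p_{Brew} − 51)(352 − 3p_{Brew} + p_{Aroma}).
∂π/∂p_{Brew} = 505 − 6p_{Brew} + p_{Aroma} = 0 ⇒ p_{Brew} = 505/6 + (1/6)p_{Aroma}.
Setting p_{Brew} = p_{Aroma} in the reaction function: p_{Brew} = 505/6 + (1/6)p_{Brew}, so p_{Brew} = (505/6) / (5/6) = 101.

101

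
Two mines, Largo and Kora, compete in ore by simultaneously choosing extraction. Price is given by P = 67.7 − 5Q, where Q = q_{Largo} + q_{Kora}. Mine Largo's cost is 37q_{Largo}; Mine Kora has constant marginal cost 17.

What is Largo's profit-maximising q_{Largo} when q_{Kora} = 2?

2.07

Mine Largo's profit: π = q_{Largo}(67.7 − 5(q_{Largo} + q_{Kora})) − 37q_{Largo}.
∂π/∂q_{Largo} = 30.7 − 10q_{Largo} − 5q_{Kora} = 0, so q_{Largo} = 3.07 − 0.5q_{Kora}.
At q_{Kora} = 2: q_{Largo} = 3.07 − 0.5·2 = 2.07.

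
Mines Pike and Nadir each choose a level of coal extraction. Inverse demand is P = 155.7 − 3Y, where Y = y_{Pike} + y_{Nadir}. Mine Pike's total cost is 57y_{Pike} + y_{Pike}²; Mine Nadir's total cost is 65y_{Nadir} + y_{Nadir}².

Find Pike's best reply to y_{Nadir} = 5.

10.4625

Mine Pike's profit: π = y_{Pike}(155.7 − 3(y_{Pike} + y_{Nadir})) − 57y_{Pike} − y_{Pike}².
∂π/∂y_{Pike} = 98.7 − 8y_{Pike} − 3y_{Nadir} = 0, so y_{Pike} = 12.3375 − 0.375y_{Nadir}.
At y_{Nadir} = 5: y_{Pike} = 12.3375 − 0.375·5 = 10.4625.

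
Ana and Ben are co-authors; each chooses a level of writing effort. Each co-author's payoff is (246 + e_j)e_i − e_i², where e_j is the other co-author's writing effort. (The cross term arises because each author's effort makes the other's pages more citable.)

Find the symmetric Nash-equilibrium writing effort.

246

Ana's payoff is (246 + e_B)e_A − e_A².
∂π/∂e_A = 246 + e_B − 2e_A = 0, so e_A = 123 + 0.5e_B.
By symmetry e_B = e_A; substituting into the reaction function, 0.5e_A = 123 and e_A = 246.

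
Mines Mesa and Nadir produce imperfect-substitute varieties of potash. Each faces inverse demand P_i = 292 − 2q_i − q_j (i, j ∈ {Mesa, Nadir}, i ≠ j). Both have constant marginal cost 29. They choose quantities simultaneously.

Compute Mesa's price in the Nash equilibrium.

Mine Mesa's profit: π = q_{Mesa}(292 − 2q_{Mesa} − q_{Nadir}) − 29q_{Mesa}.
∂π/∂q_{Mesa} = 263 − 4q_{Mesa} − q_{Nadir} = 0 ⇒ q_{Mesa} = 65.75 − 0.25q_{Nadir}.
Setting q_{Mesa} = q_{Nadir} in the reaction function: q_{Mesa} = 65.75 − 0.25q_{Mesa}, so q_{Mesa} = 65.75 / 1.25 = 52.6.
P_{Mesa} = 292 − 2·52.6 − 52.6 = 134.2.

134.2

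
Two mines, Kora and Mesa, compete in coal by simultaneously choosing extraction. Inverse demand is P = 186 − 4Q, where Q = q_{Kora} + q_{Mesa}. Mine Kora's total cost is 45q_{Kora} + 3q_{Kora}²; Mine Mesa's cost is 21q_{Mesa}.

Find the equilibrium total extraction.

Mine Kora's profit: π = q_{Kora}(186 − 4(q_{Kora} + q_{Mesa})) − 45q_{Kora} − 3q_{Kora}².
∂π/∂q_{Kora} = 141 − 14q_{Kora} − 4q_{Mesa} = 0, so q_{Kora} = 141/14 − (2/7)q_{Mesa}.
For Mesa: ∂π/∂q_{Mesa} = 165 − 8q_{Mesa} − 4q_{Kora} = 0 ⇒ q_{Mesa} = 20.625 − 0.5q_{Kora}.
Substituting the second reaction function into the first: q_{Kora} = 141/14 − (2/7)(20.625 − 0.5q_{Kora}), which gives (6/7)q_{Kora} = 117/28 ⇒ q_{Kora} = 4.875.
Then q_{Mesa} = 20.625 − 0.5·4.875 = 18.1875.
Total extraction: 4.875 + 18.1875 = 23.0625.

23.0625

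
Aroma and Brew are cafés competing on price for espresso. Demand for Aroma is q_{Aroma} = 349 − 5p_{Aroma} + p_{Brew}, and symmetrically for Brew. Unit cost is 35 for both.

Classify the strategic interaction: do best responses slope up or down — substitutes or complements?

strategic complements

Aroma's profit: π = (p_{Aroma} − 35)(349 − 5p_{Aroma} + p_{Brew}).
∂π/∂p_{Aroma} = 524 − 10p_{Aroma} + p_{Brew} = 0 ⇒ p_{Aroma} = 52.4 + 0.1p_{Brew}.
The best-response slope dp_{Aroma}/dp_{Brew} = 0.1 > 0: the reaction function is upward-sloping, so the choices are strategic complements.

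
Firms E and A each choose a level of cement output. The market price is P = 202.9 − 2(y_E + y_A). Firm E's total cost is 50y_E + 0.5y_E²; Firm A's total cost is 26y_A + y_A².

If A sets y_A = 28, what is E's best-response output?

19.38

Firm E's profit: π = y_E(202.9 − 2(y_E + y_A)) − 50y_E − 0.5y_E².
∂π/∂y_E = 152.9 − 5y_E − 2y_A = 0, so y_E = 30.58 − 0.4y_A.
At y_A = 28: y_E = 30.58 − 0.4·28 = 19.38.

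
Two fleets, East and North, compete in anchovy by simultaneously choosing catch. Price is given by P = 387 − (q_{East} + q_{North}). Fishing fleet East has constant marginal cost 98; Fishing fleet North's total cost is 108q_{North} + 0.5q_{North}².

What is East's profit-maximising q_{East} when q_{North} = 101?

Fishing fleet East's profit: π = q_{East}(387 − (q_{East} + q_{North})) − 98q_{East}.
∂π/∂q_{East} = 289 − 2q_{East} − q_{North} = 0, so q_{East} = 144.5 − 0.5q_{North}.
At q_{North} = 101: q_{East} = 144.5 − 0.5·101 = 94.

94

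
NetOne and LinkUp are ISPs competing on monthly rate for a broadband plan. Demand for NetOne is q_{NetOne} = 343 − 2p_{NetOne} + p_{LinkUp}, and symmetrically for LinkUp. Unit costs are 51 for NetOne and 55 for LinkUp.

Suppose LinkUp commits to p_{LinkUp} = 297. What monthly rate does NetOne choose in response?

185.5

NetOne's profit: π = (p_{NetOne} − 51)(343 − 2p_{NetOne} + p_{LinkUp}).
∂π/∂p_{NetOne} = 445 − 4p_{NetOne} + p_{LinkUp} = 0 ⇒ p_{NetOne} = 111.25 + 0.25p_{LinkUp}.
At p_{LinkUp} = 297: p_{NetOne} = 111.25 + 0.25·297 = 185.5.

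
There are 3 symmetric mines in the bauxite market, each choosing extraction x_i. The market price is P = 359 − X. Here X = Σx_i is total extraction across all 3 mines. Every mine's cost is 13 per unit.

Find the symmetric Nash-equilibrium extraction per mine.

A representative mine's profit is π_i = x_i(359 − X) − 13x_i, with X = x_i + Σ_{j≠i} x_j.
First-order condition: 346 − 2x_i − Σ_{j≠i} x_j = 0.
Imposing symmetry (x_j = x for all j) turns Σ_{j≠i} x_j into 2x, so 346 = 4x and x = 86.5.

86.5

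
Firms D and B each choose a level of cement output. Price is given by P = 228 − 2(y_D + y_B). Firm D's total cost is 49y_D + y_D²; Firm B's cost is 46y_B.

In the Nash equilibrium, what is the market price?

Firm D's profit: π = y_D(228 − 2(y_D + y_B)) − 49y_D − y_D².
∂π/∂y_D = 179 − 6y_D − 2y_B = 0, so y_D = 179/6 − (1/3)y_B.
For B: ∂π/∂y_B = 182 − 4y_B − 2y_D = 0 ⇒ y_B = 45.5 − 0.5y_D.
Solving the two reaction functions simultaneously: (1 − (−1/3)(−0.5))y_D = 179/6 − (1/3)·45.5, so (5/6)y_D = 44/3 and y_D = 17.6.
Then y_B = 45.5 − 0.5·17.6 = 36.7.
Equilibrium price: P = 228 − 2·54.3 = 119.4.

119.4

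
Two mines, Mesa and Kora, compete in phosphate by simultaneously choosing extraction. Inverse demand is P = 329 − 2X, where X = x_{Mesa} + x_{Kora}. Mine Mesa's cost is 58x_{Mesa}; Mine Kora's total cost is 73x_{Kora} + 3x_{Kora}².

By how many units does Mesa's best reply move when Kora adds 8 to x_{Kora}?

-4

Mine Mesa's profit: π = x_{Mesa}(329 − 2(x_{Mesa} + x_{Kora})) − 58x_{Mesa}.
∂π/∂x_{Mesa} = 271 − 4x_{Mesa} − 2x_{Kora} = 0, so x_{Mesa} = 67.75 − 0.5x_{Kora}.
The reaction-function slope is −0.5, so an 8-unit rise in x_{Kora} moves x_{Mesa} by −0.5 × 8 = −4. Mesa's best response falls — the actions are strategic substitutes.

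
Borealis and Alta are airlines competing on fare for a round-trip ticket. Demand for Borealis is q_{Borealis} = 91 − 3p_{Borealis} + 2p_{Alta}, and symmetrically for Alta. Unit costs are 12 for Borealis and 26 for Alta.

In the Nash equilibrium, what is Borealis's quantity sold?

Borealis's profit: π = (p_{Borealis} − 12)(91 − 3p_{Borealis} + 2p_{Alta}).
∂π/∂p_{Borealis} = 127 − 6p_{Borealis} + 2p_{Alta} = 0 ⇒ p_{Borealis} = 127/6 + (1/3)p_{Alta}.
Similarly p_{Alta} = 169/6 + (1/3)p_{Borealis}.
Substituting the second reaction function into the first: p_{Borealis} = 127/6 + (1/3)(169/6 + (1/3)p_{Borealis}), which gives (8/9)p_{Borealis} = 275/9 ⇒ p_{Borealis} = 34.375.
Then p_{Alta} = 169/6 + (1/3)·34.375 = 39.625.
q_{Borealis} = 91 − 3·34.375 + 2·39.625 = 67.125.

67.125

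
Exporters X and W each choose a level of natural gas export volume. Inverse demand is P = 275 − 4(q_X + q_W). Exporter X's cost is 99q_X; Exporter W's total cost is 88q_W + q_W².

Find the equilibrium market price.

Exporter X's profit: π = q_X(275 − 4(q_X + q_W)) − 99q_X.
∂π/∂q_X = 176 − 8q_X − 4q_W = 0, so q_X = 22 − 0.5q_W.
For W: ∂π/∂q_W = 187 − 10q_W − 4q_X = 0 ⇒ q_W = 18.7 − 0.4q_X.
Solving the two reaction functions simultaneously: (1 − (−0.5)(−0.4))q_X = 22 − 0.5·18.7, so 0.8q_X = 12.65 and q_X = 15.8125.
Then q_W = 18.7 − 0.4·15.8125 = 12.375.
Equilibrium price: P = 275 − 4·28.1875 = 162.25.

162.25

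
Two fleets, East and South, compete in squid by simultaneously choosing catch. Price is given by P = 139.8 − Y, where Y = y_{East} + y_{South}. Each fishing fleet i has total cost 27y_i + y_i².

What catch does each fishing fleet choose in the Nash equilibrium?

22.56

Fishing fleet East's profit: π = y_{East}(139.8 − (y_{East} + y_{South})) − 27y_{East} − y_{East}².
∂π/∂y_{East} = 112.8 − 4y_{East} − y_{South} = 0, so y_{East} = 28.2 − 0.25y_{South}.
The game is symmetric, so in equilibrium y_{South} = y_{East}: the reaction function gives 1.25y_{East} = 28.2, hence y_{East} = 22.56.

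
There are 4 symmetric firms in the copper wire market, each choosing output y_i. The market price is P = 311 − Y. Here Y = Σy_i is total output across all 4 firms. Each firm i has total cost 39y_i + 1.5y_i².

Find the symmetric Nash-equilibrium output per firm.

34

A representative firm's profit is π_i = y_i(311 − Y) − 39y_i − 1.5y_i², with Y = y_i + Σ_{j≠i} y_j.
First-order condition: 272 − 5y_i − Σ_{j≠i} y_j = 0.
Imposing symmetry (y_j = y for all j) turns Σ_{j≠i} y_j into 3y, so 272 = 8y and y = 34.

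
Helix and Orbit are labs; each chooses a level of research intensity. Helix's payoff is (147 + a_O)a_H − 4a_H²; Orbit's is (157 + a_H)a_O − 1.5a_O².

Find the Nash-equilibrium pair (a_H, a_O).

26, 61

Expanding Helix's payoff: 147a_H + a_Oa_H − 4a_H².
∂π/∂a_H = 147 + a_O − 8a_H = 0, so a_H = 18.375 + 0.125a_O.
Likewise for Orbit: a_O = 157/3 + (1/3)a_H.
Substituting the second reaction function into the first: a_H = 18.375 + 0.125(157/3 + (1/3)a_H), which gives (23/24)a_H = 299/12 ⇒ a_H = 26.
Then a_O = 157/3 + (1/3)·26 = 61.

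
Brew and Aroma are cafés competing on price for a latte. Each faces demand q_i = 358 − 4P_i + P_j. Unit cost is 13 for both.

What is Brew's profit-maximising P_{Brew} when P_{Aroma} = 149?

Brew's profit: π = (P_{Brew} − 13)(358 − 4P_{Brew} + P_{Aroma}).
∂π/∂P_{Brew} = 410 − 8P_{Brew} + P_{Aroma} = 0 ⇒ P_{Brew} = 51.25 + 0.125P_{Aroma}.
At P_{Aroma} = 149: P_{Brew} = 51.25 + 0.125·149 = 69.875.

69.875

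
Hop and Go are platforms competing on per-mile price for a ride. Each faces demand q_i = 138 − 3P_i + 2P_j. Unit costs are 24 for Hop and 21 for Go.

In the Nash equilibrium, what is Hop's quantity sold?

83.8125

Hop's profit: π = (P_{Hop} − 24)(138 − 3P_{Hop} + 2P_{Go}).
∂π/∂P_{Hop} = 210 − 6P_{Hop} + 2P_{Go} = 0 ⇒ P_{Hop} = 35 + (1/3)P_{Go}.
Similarly P_{Go} = 33.5 + (1/3)P_{Hop}.
Plugging P_{Go} into Hop's best response: P_{Hop} = 35 + (1/3)(33.5 + (1/3)P_{Hop}) ⇒ (8/9)P_{Hop} = 277/6, so P_{Hop} = 51.9375.
Then P_{Go} = 33.5 + (1/3)·51.9375 = 50.8125.
q_{Hop} = 138 − 3·51.9375 + 2·50.8125 = 83.8125.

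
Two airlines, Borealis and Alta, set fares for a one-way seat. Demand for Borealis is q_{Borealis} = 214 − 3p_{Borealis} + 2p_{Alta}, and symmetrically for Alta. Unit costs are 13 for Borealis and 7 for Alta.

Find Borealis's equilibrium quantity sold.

Borealis's profit: π = (p_{Borealis} − 13)(214 − 3p_{Borealis} + 2p_{Alta}).
∂π/∂p_{Borealis} = 253 − 6p_{Borealis} + 2p_{Alta} = 0 ⇒ p_{Borealis} = 253/6 + (1/3)p_{Alta}.
Similarly p_{Alta} = 235/6 + (1/3)p_{Borealis}.
Solving the two reaction functions simultaneously: (1 − (1/3)(1/3))p_{Borealis} = 253/6 + (1/3)·(235/6), so (8/9)p_{Borealis} = 497/9 and p_{Borealis} = 62.125.
Then p_{Alta} = 235/6 + (1/3)·62.125 = 59.875.
q_{Borealis} = 214 − 3·62.125 + 2·59.875 = 147.375.

147.375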